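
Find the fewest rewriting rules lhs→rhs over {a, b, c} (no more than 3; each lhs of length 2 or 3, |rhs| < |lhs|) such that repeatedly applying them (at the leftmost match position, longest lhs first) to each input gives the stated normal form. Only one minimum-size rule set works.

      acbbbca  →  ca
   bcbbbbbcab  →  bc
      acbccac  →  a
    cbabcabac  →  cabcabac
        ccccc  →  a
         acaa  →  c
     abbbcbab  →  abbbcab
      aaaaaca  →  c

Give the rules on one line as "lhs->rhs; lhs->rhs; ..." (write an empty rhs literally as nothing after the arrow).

  | acbbbca => acbbca => acbca => acca => aaa => ca
  | bcbbbbbcab => bcbbbbcab => bcbbbcab => bcbbcab => bcbcab => bccab => baab => bcb => bc
  | acbccac => acccac => aacac => ccac => aac => cc => a
  | cbabcabac => cabcabac

aa->c; cb->c; cc->a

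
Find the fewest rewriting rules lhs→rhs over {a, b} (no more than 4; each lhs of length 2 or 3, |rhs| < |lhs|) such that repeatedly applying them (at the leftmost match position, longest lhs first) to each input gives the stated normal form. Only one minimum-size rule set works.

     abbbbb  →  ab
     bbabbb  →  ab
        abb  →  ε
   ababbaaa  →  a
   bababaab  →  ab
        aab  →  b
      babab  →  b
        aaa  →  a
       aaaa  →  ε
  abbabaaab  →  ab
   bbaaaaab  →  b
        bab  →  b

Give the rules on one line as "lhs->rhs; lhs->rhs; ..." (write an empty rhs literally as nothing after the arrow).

aa->; ba->; bb->a

  | abbbbb => aabbb => bbb => ab
  | bbabbb => aabbb => bbb => ab
  | abb => aa => ε
  | ababbaaa => abbaaa => aaaaa => aaa => a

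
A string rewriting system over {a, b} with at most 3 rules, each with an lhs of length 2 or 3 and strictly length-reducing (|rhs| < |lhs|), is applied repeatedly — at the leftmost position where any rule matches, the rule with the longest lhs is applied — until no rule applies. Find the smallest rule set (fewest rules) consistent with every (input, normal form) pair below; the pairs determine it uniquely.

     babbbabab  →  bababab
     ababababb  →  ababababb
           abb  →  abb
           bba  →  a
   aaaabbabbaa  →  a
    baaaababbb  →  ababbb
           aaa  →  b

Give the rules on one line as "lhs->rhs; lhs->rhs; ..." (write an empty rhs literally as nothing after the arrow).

aaa->b; bba->a

  | babbbabab => bababab
  | ababababb
  | abb
  | bba => a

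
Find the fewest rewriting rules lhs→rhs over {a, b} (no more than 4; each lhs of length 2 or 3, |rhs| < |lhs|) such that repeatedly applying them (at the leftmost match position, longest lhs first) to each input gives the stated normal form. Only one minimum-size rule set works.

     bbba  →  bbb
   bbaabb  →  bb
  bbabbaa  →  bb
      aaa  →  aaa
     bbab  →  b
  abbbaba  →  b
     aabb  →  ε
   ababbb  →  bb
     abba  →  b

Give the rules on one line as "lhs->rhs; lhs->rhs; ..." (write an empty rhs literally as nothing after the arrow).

  | bbba => bbb
  | bbaabb => bbabb => bb
  | bbabbaa => bbaa => bba => bb
  | aaa

ab->; ba->b; bab->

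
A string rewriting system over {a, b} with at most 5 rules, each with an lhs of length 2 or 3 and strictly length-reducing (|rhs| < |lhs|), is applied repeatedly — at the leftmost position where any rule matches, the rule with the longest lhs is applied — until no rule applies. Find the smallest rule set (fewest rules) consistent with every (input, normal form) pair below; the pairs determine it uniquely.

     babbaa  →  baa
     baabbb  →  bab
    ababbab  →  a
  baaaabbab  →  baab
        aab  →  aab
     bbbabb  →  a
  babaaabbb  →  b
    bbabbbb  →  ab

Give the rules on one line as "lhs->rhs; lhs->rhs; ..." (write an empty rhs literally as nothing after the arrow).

  | babbaa => baa
  | baabbb => bab
  | ababbab => bbbbab => abab => bbb => a
  | baaaabbab => baabbab => baab

aaa->a; aba->bb; abb->; bbb->a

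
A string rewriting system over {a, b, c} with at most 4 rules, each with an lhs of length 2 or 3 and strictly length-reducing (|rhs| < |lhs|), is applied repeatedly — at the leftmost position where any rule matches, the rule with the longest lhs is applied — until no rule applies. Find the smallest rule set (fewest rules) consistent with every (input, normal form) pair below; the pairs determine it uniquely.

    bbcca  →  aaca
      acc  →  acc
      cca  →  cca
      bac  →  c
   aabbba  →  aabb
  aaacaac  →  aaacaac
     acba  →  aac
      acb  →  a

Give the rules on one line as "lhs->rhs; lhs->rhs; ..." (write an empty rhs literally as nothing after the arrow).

ba->; bbc->aa; cb->; cba->ac

  | bbcca => aaca
  | acc
  | cca
  | bac => c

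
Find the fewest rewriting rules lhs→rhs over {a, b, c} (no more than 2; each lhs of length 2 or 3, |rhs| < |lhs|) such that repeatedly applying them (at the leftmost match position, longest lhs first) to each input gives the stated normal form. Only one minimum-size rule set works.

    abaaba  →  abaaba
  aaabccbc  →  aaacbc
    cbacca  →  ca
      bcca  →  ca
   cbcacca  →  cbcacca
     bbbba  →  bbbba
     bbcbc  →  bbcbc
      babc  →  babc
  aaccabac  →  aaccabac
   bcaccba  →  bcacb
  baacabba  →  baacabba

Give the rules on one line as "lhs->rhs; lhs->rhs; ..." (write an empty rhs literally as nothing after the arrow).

bcc->c; cba->b

  | abaaba
  | aaabccbc => aaacbc
  | cbacca => bcca => ca
  | bcca => ca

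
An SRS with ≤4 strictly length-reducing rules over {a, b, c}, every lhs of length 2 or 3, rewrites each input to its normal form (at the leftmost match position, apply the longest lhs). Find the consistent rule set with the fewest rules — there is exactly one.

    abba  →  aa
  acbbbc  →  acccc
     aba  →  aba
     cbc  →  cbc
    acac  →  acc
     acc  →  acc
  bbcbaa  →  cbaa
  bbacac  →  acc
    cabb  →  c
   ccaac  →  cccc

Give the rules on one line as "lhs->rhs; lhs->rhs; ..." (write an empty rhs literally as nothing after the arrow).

bb->; bbb->cc; ca->c; caa->cc

  | abba => aa
  | acbbbc => acccc
  | aba
  | cbc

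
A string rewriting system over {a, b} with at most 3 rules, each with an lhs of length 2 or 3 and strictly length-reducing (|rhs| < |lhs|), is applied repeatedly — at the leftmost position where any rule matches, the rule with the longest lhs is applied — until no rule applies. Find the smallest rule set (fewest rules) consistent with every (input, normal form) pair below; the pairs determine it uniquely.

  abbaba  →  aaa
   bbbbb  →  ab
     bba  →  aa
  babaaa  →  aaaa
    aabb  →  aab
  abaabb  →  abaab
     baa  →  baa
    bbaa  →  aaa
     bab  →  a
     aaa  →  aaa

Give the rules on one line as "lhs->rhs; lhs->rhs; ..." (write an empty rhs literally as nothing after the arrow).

abb->ab; bab->a; bb->a

  | abbaba => ababa => aaa
  | bbbbb => abbb => abb => ab
  | bba => aa
  | babaaa => aaaa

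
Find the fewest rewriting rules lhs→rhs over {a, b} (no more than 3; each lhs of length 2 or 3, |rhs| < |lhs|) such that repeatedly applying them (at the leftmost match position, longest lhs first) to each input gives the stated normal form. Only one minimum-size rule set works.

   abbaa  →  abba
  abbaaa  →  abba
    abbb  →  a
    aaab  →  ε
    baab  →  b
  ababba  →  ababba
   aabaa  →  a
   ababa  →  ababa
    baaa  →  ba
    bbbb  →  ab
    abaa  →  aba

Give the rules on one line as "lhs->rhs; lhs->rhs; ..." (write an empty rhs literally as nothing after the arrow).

aa->a; aab->; bbb->a

  | abbaa => abba
  | abbaaa => abbaa => abba
  | abbb => aa => a
  | aaab => aab => ε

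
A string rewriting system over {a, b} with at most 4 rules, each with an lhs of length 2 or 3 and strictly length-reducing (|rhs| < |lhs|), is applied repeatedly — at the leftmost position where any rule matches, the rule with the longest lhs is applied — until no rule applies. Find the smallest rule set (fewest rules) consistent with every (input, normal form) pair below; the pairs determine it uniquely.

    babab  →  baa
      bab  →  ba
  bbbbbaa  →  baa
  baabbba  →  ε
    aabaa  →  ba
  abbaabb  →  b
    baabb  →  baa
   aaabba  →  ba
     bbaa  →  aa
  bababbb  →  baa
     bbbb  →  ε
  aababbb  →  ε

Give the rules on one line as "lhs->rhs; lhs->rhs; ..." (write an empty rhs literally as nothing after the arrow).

aaa->b; ab->a; bb->

  | babab => baab => baa
  | bab => ba
  | bbbbbaa => bbbaa => baa
  | baabbba => baabba => baaba => baaa => bb => ε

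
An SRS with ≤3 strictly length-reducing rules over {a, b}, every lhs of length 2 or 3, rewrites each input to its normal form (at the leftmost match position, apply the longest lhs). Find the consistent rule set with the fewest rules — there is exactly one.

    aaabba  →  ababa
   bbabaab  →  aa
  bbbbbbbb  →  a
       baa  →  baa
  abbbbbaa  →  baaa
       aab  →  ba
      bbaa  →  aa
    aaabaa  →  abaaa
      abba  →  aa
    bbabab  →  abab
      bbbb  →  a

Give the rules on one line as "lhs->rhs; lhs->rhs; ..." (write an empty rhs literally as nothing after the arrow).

aab->ba; bb->; bbb->ab

  | aaabba => ababa
  | bbabaab => abaab => abba => aa
  | bbbbbbbb => abbbbbb => aabbbb => babbb => baab => bba => a
  | baa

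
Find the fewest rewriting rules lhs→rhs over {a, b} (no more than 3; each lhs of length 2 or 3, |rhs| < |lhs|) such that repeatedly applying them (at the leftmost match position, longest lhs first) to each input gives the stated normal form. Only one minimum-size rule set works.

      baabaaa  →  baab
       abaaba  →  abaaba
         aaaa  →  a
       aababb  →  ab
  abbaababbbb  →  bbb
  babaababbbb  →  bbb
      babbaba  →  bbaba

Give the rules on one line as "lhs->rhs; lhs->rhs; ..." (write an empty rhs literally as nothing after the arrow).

  | baabaaa => baab
  | abaaba
  | aaaa => a
  | aababb => aabb => ab

aaa->; abb->b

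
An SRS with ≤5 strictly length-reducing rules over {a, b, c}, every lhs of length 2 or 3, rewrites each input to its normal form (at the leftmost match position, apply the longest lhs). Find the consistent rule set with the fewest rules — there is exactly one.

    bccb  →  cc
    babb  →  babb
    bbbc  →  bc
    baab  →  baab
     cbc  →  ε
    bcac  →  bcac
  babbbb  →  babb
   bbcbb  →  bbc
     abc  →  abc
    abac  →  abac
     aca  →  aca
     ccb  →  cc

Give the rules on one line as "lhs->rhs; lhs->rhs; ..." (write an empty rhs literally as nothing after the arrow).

  | bccb => ccb => cc
  | babb
  | bbbc => bc
  | baab

bbb->b; bcc->cc; cb->c; cbc->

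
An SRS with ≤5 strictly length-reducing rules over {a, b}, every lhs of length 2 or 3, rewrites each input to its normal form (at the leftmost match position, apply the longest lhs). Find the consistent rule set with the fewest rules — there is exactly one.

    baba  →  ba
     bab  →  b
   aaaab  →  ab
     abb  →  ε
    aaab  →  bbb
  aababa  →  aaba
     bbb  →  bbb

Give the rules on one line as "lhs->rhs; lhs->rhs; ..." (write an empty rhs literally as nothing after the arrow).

  | baba => ba
  | bab => b
  | aaaab => bbab => ab
  | abb => ε

aaa->bb; abb->; bab->b; bba->a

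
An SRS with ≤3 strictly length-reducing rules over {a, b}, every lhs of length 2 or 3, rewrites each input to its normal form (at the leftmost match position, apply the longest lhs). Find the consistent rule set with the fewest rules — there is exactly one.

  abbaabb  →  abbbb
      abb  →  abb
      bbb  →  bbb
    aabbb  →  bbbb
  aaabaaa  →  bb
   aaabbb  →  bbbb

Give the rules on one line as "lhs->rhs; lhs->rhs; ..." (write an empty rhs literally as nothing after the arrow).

  | abbaabb => abbabb => abbbb
  | abb
  | bbb
  | aabbb => bbbb

aa->b; ba->b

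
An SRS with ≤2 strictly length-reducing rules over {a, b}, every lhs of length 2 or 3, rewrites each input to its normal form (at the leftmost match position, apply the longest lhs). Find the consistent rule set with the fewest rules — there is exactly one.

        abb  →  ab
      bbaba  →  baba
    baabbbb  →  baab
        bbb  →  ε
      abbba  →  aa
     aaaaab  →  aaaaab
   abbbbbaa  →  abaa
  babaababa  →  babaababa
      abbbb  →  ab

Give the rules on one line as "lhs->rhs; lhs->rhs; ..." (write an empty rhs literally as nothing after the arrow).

bb->b; bbb->

  | abb => ab
  | bbaba => baba
  | baabbbb => baab
  | bbb => ε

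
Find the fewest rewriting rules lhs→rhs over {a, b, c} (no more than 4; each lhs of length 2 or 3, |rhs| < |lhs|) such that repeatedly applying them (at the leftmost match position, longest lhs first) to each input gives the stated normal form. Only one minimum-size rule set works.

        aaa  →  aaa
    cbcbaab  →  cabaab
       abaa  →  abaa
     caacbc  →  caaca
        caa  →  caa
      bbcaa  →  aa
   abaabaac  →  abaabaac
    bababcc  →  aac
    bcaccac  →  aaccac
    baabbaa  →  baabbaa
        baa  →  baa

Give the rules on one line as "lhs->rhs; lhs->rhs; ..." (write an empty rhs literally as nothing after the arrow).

  | aaa
  | cbcbaab => cabaab
  | abaa
  | caacbc => caaca

bab->; bbc->; bc->a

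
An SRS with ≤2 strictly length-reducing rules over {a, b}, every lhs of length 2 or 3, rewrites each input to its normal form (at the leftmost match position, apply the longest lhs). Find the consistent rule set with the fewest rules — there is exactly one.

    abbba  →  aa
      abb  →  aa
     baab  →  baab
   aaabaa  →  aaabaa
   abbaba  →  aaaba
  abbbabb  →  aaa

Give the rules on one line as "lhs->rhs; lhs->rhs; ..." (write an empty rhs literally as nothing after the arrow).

  | abbba => aa
  | abb => aa
  | baab
  | aaabaa

bb->a; bbb->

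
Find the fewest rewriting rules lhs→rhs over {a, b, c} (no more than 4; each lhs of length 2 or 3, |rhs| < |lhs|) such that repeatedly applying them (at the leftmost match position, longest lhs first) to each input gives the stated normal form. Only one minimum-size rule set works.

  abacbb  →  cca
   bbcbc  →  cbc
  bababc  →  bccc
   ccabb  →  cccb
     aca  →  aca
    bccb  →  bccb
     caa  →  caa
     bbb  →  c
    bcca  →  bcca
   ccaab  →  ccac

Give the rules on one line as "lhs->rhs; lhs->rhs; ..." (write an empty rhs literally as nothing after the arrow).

ab->c; acb->cb; bb->a

  | abacbb => cacbb => ccbb => cca
  | bbcbc => acbc => cbc
  | bababc => bcabc => bccc
  | ccabb => cccb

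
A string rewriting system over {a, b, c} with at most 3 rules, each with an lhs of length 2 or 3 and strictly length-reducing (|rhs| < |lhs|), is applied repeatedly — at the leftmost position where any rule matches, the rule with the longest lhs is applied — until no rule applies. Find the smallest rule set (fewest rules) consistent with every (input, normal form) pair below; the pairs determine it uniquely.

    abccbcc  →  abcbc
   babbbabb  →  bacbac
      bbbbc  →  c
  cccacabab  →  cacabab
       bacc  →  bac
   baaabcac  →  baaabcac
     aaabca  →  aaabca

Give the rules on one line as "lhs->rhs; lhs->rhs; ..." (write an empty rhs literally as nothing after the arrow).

bb->c; cc->c

  | abccbcc => abcbcc => abcbc
  | babbbabb => bacbabb => bacbac
  | bbbbc => cbbc => ccc => cc => c
  | cccacabab => ccacabab => cacabab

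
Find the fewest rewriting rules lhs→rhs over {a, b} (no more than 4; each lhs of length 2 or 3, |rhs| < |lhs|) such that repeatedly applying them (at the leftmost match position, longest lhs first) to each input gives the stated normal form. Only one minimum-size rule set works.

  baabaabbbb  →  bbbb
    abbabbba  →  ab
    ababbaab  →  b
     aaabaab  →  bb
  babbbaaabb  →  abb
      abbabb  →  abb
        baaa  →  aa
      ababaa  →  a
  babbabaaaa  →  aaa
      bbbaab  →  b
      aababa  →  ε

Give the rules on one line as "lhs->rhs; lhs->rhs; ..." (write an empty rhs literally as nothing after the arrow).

  | baabaabbbb => abaabbbb => babbbb => bbbb
  | abbabbba => abbba => ab
  | ababbaab => bbbaab => bab => b
  | aaabaab => abbaab => aab => bb

aab->bb; aba->b; ba->; bba->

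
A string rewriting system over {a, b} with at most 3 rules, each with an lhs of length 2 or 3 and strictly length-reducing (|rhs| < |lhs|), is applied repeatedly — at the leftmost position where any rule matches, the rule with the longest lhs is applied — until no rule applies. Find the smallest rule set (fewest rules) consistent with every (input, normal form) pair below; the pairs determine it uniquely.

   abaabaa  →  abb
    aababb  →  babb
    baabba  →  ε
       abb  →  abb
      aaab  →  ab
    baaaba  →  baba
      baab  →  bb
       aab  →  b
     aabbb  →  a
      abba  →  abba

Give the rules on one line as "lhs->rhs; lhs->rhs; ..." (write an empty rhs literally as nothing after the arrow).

aa->; bbb->a

  | abaabaa => abbaa => abb
  | aababb => babb
  | baabba => bbba => aa => ε
  | abb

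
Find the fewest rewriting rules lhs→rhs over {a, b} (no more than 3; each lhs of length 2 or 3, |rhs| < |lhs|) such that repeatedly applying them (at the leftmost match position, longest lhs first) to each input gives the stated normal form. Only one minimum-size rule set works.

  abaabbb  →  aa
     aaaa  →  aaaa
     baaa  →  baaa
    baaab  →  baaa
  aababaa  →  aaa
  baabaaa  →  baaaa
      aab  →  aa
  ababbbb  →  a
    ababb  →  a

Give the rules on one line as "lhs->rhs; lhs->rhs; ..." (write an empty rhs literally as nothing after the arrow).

ab->a; aba->a

  | abaabbb => aabbb => aabb => aab => aa
  | aaaa
  | baaa
  | baaab => baaa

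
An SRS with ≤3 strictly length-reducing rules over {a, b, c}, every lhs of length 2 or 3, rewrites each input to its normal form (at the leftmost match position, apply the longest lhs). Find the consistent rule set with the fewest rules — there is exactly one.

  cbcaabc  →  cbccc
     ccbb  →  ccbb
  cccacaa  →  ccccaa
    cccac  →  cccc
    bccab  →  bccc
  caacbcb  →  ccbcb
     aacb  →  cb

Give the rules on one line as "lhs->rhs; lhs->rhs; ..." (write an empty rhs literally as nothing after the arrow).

  | cbcaabc => cbcacc => cbccc
  | ccbb
  | cccacaa => ccccaa
  | cccac => cccc

ab->c; ac->c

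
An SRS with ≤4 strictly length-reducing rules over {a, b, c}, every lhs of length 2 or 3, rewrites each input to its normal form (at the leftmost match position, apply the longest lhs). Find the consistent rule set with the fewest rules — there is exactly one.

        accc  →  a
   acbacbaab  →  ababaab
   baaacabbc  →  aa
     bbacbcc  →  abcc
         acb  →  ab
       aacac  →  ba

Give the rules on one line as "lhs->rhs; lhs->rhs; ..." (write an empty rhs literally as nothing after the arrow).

  | accc => acc => ac => a
  | acbacbaab => abacbaab => ababaab
  | baaacabbc => bbacabbc => acabbc => aabbc => aac => aa
  | bbacbcc => acbcc => abcc

aaa->ba; ac->a; bb->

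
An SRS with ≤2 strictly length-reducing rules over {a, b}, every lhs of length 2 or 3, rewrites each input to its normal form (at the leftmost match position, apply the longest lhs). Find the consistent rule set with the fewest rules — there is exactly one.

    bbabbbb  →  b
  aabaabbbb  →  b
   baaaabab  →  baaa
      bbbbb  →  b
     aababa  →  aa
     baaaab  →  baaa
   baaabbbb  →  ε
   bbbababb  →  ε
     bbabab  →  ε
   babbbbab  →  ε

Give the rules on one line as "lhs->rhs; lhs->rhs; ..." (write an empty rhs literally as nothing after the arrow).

ab->; bb->

  | bbabbbb => abbbb => bbb => b
  | aabaabbbb => aaabbbb => aabbb => abb => b
  | baaaabab => baaaab => baaa
  | bbbbb => bbb => b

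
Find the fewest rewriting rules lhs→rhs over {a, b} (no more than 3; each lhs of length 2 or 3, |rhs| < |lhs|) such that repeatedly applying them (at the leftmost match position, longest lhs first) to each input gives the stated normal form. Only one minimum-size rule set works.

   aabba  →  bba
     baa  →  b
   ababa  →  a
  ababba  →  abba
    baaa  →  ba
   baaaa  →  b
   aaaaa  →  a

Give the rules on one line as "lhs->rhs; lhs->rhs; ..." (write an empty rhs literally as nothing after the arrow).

  | aabba => bba
  | baa => b
  | ababa => aba => a
  | ababba => abba

aa->; aba->a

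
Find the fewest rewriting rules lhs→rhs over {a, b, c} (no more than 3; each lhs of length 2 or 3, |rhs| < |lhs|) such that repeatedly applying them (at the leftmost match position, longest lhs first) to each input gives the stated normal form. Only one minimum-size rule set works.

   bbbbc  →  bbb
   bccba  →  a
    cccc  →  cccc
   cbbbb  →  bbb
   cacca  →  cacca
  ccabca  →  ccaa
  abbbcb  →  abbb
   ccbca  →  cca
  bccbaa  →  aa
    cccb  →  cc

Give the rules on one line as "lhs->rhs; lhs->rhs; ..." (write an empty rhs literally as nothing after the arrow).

  | bbbbc => bbb
  | bccba => cba => a
  | cccc
  | cbbbb => bbb

bc->; cb->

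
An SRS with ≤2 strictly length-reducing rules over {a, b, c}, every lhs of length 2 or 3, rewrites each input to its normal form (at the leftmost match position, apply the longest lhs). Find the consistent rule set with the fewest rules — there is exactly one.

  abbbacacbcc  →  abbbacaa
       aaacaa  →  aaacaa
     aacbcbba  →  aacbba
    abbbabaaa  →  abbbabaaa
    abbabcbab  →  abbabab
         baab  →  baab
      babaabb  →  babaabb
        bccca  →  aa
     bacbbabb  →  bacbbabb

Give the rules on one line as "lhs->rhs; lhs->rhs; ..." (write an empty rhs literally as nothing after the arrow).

bc->; cc->a

  | abbbacacbcc => abbbacacc => abbbacaa
  | aaacaa
  | aacbcbba => aacbba
  | abbbabaaa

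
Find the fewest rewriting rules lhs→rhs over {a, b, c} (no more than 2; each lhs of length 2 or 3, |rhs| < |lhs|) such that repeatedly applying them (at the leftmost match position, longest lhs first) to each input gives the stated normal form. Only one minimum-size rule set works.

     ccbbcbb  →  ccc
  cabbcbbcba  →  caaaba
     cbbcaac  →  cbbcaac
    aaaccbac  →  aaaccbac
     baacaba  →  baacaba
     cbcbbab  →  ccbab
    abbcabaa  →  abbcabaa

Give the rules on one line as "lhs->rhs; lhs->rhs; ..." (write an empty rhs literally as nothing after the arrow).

  | ccbbcbb => ccbcb => ccc
  | cabbcbbcba => cabcbcba => caabcba => caaaba
  | cbbcaac
  | aaaccbac

abc->aa; bcb->c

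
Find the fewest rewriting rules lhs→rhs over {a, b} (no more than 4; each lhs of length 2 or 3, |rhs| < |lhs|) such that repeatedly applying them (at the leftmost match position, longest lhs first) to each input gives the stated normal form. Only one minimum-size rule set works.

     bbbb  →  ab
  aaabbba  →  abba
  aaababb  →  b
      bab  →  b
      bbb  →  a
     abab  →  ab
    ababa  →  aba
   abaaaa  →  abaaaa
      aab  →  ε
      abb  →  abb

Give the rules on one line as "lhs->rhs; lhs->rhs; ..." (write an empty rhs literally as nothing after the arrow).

aab->; bab->b; bbb->a

  | bbbb => ab
  | aaabbba => abba
  | aaababb => aabb => b
  | bab => b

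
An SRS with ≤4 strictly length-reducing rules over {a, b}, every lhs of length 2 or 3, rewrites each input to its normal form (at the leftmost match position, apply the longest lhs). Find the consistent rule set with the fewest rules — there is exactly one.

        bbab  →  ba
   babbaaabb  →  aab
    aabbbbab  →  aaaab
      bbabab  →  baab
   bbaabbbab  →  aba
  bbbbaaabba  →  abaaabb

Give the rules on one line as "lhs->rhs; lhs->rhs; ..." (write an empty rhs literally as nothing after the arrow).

  | bbab => bbb => ba
  | babbaaabb => abbaaabb => abbaabb => abbabb => abbbb => abab => aab
  | aabbbbab => aababab => aaabab => aaaab
  | bbabab => bbbab => baab

bab->ab; bba->bb; bbb->ba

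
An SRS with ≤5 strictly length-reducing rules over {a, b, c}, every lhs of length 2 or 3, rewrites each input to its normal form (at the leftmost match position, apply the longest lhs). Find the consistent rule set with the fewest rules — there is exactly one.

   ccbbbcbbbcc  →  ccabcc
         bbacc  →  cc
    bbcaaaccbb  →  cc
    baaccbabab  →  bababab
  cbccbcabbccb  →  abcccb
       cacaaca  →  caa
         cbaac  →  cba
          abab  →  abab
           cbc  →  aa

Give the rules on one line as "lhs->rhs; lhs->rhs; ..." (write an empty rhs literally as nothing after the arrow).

ac->; bac->ba; bb->c; cbc->aa

  | ccbbbcbbbcc => cccbcbbbcc => ccaabbbcc => ccaacbcc => ccabcc
  | bbacc => cacc => cc
  | bbcaaaccbb => ccaaaccbb => ccaacbb => ccabb => ccac => cc
  | baaccbabab => bacbabab => bababab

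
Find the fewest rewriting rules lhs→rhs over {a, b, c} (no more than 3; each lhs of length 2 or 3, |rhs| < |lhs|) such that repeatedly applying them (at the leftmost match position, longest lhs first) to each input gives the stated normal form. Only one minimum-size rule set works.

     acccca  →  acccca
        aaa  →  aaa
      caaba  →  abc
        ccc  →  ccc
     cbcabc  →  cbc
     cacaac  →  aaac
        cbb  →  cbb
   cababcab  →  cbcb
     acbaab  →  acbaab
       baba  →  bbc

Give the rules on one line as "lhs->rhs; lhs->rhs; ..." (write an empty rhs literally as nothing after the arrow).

  | acccca
  | aaa
  | caaba => aaba => abc
  | ccc

aba->bc; bca->; caa->aa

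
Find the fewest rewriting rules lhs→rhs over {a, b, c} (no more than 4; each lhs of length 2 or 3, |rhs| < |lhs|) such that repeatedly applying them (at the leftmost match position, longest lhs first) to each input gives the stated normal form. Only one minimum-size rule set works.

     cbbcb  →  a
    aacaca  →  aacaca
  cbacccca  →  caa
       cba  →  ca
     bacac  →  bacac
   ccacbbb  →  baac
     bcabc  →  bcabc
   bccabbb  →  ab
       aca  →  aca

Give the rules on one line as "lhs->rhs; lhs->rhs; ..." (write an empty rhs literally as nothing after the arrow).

  | cbbcb => accb => abb => a
  | aacaca
  | cbacccca => cacccca => cabcca => cabba => caa
  | cba => ca

bb->; cb->c; cbb->ac; cc->b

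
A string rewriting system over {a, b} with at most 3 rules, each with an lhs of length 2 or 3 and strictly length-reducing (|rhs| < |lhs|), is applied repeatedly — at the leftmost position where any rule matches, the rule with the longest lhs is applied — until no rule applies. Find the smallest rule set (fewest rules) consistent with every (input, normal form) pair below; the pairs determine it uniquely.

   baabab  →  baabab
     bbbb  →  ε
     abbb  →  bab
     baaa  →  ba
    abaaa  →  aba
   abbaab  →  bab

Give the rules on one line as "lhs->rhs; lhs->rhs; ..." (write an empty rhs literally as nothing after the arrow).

aaa->a; abb->ba; bb->

  | baabab
  | bbbb => bb => ε
  | abbb => bab
  | baaa => ba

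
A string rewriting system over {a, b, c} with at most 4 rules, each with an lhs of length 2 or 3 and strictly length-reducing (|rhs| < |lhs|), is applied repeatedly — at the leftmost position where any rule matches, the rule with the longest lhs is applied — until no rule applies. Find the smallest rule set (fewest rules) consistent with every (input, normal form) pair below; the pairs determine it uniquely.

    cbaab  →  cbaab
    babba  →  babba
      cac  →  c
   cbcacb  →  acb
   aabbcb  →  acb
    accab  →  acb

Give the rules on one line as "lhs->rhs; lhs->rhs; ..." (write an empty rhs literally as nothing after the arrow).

  | cbaab
  | babba
  | cac => c
  | cbcacb => caacb => acb

aba->c; bc->a; ca->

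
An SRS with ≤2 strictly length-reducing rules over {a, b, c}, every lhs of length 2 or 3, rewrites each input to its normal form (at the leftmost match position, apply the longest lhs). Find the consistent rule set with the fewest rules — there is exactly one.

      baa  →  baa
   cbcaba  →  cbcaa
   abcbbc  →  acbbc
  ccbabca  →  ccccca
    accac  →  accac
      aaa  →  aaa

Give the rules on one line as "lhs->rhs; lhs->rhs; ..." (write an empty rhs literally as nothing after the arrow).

ab->a; bab->cc

  | baa
  | cbcaba => cbcaa
  | abcbbc => acbbc
  | ccbabca => ccccca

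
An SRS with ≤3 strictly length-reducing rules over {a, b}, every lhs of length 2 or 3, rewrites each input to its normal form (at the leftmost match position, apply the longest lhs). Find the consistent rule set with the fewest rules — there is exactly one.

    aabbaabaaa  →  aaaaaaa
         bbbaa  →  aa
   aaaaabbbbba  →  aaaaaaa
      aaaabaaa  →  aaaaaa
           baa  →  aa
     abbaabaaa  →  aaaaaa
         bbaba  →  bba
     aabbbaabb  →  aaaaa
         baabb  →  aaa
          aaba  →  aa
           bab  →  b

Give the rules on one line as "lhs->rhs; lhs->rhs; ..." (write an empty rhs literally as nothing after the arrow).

  | aabbaabaaa => aaaaabaaa => aaaaaaa
  | bbbaa => bbaa => baa => aa
  | aaaaabbbbba => aaaaaabbba => aaaaaaaba => aaaaaaa
  | aaaabaaa => aaaaaa

ab->; abb->aa; baa->aa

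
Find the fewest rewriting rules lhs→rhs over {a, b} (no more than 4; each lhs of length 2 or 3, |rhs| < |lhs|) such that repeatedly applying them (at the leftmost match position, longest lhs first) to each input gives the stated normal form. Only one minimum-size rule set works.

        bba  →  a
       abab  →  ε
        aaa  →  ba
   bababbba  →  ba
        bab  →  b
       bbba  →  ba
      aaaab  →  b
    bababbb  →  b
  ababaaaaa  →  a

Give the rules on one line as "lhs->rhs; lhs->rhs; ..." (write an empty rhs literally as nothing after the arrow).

  | bba => a
  | abab => ab => ε
  | aaa => ba
  | bababbba => babbba => bbba => ba

aa->b; ab->; bb->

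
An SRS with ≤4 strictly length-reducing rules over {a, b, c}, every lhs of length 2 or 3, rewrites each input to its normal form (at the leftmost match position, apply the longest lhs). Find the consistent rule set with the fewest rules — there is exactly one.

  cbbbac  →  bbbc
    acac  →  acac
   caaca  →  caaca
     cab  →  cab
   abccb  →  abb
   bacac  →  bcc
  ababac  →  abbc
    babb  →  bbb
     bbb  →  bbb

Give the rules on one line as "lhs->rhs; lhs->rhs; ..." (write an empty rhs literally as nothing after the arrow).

ba->b; bca->bc; cb->b

  | cbbbac => bbbac => bbbc
  | acac
  | caaca
  | cab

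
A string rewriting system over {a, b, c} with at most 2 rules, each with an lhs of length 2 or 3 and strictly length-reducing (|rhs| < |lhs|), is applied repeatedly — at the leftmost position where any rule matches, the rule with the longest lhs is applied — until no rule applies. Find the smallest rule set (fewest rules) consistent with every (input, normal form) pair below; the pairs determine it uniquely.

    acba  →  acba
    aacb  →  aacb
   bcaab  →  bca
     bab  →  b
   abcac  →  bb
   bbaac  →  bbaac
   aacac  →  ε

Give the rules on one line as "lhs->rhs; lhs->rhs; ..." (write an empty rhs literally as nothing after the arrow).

  | acba
  | aacb
  | bcaab => bca
  | bab => b

ab->; cac->bb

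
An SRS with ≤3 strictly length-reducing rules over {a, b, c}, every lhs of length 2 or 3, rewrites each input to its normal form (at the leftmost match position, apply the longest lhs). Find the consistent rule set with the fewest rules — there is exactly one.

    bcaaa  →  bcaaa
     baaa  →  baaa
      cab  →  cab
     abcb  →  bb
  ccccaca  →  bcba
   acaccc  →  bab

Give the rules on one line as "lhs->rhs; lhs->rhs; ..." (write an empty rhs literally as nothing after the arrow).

  | bcaaa
  | baaa
  | cab
  | abcb => bb

abc->b; aca->ba; ccc->b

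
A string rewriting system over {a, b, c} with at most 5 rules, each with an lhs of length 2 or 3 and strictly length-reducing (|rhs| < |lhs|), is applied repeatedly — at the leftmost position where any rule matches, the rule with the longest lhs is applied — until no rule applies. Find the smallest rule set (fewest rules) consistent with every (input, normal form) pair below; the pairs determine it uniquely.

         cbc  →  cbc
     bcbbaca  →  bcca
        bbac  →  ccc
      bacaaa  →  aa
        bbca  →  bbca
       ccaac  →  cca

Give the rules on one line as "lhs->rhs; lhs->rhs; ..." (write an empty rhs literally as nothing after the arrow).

ac->; baa->a; bba->cc; cbb->cc

  | cbc
  | bcbbaca => bccaca => bcca
  | bbac => ccc
  | bacaaa => baaa => aa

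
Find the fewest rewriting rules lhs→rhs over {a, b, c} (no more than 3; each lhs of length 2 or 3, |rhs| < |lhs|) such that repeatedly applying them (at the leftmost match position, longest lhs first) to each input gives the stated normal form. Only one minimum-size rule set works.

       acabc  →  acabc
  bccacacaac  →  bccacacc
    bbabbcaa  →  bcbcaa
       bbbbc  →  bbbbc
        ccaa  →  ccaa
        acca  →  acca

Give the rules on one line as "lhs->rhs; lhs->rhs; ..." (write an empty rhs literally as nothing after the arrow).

  | acabc
  | bccacacaac => bccacacc
  | bbabbcaa => bcbcaa
  | bbbbc

aac->c; bab->c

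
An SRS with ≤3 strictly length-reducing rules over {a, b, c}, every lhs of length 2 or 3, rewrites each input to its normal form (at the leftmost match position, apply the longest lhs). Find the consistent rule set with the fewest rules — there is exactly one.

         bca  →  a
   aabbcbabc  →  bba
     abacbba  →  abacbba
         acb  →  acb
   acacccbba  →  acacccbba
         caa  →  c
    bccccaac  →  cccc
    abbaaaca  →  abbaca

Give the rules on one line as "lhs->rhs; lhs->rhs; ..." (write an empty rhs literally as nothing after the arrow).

aa->; bc->

  | bca => a
  | aabbcbabc => bbcbabc => bbabc => bba
  | abacbba
  | acb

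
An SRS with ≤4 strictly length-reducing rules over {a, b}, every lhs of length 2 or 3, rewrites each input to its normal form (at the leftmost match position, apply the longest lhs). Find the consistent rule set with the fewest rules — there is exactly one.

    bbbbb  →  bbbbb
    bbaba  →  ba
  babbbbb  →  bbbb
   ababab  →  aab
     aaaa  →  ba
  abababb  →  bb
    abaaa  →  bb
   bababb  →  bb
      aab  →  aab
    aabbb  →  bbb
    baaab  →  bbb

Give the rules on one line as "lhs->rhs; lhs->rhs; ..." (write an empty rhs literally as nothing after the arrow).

  | bbbbb
  | bbaba => ba
  | babbbbb => bbbb
  | ababab => aab

aaa->b; abb->bb; bab->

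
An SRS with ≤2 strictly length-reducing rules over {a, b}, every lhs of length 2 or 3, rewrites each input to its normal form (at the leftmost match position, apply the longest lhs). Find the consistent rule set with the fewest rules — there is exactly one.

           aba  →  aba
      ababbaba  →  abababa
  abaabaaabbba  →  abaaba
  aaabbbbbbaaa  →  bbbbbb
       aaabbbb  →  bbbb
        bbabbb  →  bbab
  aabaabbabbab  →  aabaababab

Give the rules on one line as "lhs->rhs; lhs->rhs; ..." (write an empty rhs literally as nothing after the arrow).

aaa->; abb->ab

  | aba
  | ababbaba => abababa
  | abaabaaabbba => abaabbbba => abaabbba => abaabba => abaaba
  | aaabbbbbbaaa => bbbbbbaaa => bbbbbb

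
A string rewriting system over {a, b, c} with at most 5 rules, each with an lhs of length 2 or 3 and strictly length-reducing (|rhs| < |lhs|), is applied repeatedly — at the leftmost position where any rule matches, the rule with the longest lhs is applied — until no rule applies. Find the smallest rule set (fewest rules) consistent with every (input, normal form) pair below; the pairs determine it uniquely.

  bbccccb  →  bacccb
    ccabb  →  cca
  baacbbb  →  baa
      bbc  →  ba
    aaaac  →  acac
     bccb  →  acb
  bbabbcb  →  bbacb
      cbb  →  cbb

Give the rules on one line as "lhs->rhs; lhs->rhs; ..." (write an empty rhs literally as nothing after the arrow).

  | bbccccb => bacccb
  | ccabb => ccab => cca
  | baacbbb => baabbb => baabb => baab => baa
  | bbc => ba

aaa->ac; aac->aa; ab->a; bc->a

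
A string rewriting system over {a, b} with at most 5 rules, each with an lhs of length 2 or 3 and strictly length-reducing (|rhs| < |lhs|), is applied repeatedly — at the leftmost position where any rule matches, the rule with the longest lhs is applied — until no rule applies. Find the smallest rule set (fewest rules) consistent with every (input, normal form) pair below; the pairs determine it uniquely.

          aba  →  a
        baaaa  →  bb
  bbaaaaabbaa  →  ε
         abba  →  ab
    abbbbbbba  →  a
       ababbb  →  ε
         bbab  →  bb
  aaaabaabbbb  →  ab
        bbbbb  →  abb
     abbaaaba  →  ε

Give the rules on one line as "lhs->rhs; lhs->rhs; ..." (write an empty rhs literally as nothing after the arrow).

aa->; aaa->bb; ba->; bbb->a

  | aba => a
  | baaaa => aaa => bb
  | bbaaaaabbaa => baaaabbaa => aaabbaa => bbbbaa => abaa => aa => ε
  | abba => ab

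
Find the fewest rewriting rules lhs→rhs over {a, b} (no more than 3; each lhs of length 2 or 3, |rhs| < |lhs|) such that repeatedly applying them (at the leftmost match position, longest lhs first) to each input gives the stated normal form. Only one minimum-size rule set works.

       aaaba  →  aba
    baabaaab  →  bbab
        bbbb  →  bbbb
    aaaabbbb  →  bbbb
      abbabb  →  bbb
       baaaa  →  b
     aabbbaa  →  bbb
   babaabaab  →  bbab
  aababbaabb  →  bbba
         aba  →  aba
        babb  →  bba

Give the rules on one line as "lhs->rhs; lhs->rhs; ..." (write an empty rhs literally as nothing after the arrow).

aa->; abb->ba

  | aaaba => aba
  | baabaaab => bbaaab => bbab
  | bbbb
  | aaaabbbb => aabbbb => bbbb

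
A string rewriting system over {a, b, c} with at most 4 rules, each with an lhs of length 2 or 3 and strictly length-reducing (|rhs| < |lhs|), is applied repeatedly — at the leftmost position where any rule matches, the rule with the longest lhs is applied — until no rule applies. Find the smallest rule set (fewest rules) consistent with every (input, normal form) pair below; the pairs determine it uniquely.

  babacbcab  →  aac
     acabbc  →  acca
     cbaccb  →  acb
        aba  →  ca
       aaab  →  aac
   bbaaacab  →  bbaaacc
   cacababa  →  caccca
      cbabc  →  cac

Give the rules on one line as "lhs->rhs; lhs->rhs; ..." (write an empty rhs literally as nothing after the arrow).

ab->c; bac->aa; bc->a; caa->a

  | babacbcab => bcacbcab => aacbcab => aacaab => aaab => aac
  | acabbc => accbc => acca
  | cbaccb => caacb => acb
  | aba => ca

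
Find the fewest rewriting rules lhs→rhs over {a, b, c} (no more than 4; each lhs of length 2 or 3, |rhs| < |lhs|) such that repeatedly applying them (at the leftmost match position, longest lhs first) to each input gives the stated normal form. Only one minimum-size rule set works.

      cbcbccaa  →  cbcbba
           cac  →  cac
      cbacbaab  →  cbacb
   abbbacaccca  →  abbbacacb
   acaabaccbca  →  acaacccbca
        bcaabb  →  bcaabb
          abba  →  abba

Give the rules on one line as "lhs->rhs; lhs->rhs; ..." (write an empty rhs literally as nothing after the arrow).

aba->ac; baa->; cca->b

  | cbcbccaa => cbcbba
  | cac
  | cbacbaab => cbacb
  | abbbacaccca => abbbacacb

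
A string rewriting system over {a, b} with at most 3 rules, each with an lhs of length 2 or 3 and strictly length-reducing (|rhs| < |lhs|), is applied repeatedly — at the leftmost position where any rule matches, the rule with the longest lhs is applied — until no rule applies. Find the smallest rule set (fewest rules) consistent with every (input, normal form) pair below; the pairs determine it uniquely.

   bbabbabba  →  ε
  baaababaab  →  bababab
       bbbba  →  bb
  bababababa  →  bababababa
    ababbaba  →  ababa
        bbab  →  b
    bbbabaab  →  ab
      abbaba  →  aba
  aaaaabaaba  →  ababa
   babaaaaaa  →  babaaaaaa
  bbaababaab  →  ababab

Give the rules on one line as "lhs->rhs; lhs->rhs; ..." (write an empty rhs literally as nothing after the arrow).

  | bbabbabba => bbabba => bba => ε
  | baaababaab => baababaab => bababaab => bababab
  | bbbba => bb
  | bababababa

aab->ab; bba->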